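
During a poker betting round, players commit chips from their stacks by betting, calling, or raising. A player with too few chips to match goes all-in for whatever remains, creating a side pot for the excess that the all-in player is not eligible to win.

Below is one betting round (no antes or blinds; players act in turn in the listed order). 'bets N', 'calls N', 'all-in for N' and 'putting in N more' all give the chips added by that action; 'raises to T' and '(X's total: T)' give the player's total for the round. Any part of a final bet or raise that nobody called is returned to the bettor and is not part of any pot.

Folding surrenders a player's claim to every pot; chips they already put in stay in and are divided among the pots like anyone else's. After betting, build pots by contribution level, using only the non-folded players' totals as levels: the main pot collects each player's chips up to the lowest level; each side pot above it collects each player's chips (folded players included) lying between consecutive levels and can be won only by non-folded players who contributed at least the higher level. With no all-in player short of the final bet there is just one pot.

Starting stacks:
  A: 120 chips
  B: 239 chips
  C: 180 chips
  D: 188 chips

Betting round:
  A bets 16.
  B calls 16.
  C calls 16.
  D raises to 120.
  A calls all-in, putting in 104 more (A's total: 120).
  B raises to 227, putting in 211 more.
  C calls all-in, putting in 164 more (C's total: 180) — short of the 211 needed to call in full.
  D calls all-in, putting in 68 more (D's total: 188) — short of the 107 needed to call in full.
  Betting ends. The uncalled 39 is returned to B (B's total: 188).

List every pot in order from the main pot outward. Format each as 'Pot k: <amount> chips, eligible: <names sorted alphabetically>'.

Pot 1: 480 chips, eligible: A, B, C, D
Pot 2: 180 chips, eligible: B, C, D
Pot 3: 16 chips, eligible: B, D

Derivation:
Contributions (after 39 returned to B): A=120, B=188, C=180, D=188
Pot levels (distinct totals of non-folded players): 120, 180, 188
Layer 1-120: 120 each from A, B, C, D = 120*4 = 480 chips; eligible A, B, C, D
Layer 121-180: 60 each from B, C, D = 60*3 = 180 chips; eligible B, C, D
Layer 181-188: 8 each from B, D = 8*2 = 16 chips; eligible B, D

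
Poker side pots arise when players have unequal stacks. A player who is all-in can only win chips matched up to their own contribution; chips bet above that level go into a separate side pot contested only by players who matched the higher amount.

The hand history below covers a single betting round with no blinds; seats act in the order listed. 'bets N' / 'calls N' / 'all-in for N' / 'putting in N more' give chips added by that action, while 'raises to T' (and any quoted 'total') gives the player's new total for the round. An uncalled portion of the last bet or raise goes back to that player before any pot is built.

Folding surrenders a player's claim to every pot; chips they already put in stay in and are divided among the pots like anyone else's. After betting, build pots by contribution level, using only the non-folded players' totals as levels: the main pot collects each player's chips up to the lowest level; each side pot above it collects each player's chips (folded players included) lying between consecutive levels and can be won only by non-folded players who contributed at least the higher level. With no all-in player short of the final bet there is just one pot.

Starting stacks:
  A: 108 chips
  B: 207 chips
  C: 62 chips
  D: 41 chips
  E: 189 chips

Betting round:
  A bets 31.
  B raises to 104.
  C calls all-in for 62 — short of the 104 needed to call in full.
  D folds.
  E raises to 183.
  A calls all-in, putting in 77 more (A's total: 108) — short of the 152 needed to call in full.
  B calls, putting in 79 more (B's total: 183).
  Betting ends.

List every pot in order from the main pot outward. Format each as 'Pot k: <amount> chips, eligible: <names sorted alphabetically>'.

Contributions: A=108, B=183, C=62, E=183
Folded: D
Pot levels (distinct totals of non-folded players): 62, 108, 183
Layer 1-62: 62 each from A, B, C, E = 62*4 = 248 chips; eligible A, B, C, E
Layer 63-108: 46 each from A, B, E = 46*3 = 138 chips; eligible A, B, E
Layer 109-183: 75 each from B, E = 75*2 = 150 chips; eligible B, E

Pot 1: 248 chips, eligible: A, B, C, E
Pot 2: 138 chips, eligible: A, B, E
Pot 3: 150 chips, eligible: B, E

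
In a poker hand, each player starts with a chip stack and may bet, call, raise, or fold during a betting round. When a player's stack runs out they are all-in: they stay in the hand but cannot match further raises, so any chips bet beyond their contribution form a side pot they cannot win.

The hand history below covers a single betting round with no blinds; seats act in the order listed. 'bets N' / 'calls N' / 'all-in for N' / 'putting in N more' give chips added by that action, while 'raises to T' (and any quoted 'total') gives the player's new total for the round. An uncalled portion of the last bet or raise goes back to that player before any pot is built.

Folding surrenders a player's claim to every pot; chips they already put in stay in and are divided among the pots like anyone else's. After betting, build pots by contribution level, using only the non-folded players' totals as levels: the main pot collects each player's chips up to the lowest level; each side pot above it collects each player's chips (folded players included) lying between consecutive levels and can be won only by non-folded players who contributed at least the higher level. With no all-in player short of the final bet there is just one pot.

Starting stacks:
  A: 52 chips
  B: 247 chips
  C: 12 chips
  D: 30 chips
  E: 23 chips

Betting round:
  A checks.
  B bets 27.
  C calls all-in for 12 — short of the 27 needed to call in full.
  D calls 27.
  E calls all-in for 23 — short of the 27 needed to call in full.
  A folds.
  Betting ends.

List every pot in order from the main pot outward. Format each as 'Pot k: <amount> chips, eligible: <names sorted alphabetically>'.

Pot 1: 48 chips, eligible: B, C, D, E
Pot 2: 33 chips, eligible: B, D, E
Pot 3: 8 chips, eligible: B, D

Derivation:
Contributions: B=27, C=12, D=27, E=23
Folded: A
Pot levels (distinct totals of non-folded players): 12, 23, 27
Layer 1-12: 12 each from B, C, D, E = 12*4 = 48 chips; eligible B, C, D, E
Layer 13-23: 11 each from B, D, E = 11*3 = 33 chips; eligible B, D, E
Layer 24-27: 4 each from B, D = 4*2 = 8 chips; eligible B, D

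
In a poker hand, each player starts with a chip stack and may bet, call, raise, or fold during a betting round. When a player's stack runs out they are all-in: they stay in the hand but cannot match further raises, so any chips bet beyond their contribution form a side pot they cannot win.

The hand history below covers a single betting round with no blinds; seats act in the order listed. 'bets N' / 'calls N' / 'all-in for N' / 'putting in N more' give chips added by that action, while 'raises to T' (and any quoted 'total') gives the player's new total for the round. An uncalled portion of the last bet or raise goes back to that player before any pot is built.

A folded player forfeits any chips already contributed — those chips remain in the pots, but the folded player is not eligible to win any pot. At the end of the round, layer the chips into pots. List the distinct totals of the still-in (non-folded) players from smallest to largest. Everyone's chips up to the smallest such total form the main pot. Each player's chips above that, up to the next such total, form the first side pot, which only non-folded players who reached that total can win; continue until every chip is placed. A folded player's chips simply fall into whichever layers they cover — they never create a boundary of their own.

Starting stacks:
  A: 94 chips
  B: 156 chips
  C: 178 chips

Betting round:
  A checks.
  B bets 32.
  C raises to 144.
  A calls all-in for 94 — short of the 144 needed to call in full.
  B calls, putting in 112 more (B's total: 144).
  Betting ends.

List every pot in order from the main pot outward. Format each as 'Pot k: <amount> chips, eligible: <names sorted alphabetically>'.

Contributions: A=94, B=144, C=144
Pot levels (distinct totals of non-folded players): 94, 144
Layer 1-94: 94 each from A, B, C = 94*3 = 282 chips; eligible A, B, C
Layer 95-144: 50 each from B, C = 50*2 = 100 chips; eligible B, C

Pot 1: 282 chips, eligible: A, B, C
Pot 2: 100 chips, eligible: B, C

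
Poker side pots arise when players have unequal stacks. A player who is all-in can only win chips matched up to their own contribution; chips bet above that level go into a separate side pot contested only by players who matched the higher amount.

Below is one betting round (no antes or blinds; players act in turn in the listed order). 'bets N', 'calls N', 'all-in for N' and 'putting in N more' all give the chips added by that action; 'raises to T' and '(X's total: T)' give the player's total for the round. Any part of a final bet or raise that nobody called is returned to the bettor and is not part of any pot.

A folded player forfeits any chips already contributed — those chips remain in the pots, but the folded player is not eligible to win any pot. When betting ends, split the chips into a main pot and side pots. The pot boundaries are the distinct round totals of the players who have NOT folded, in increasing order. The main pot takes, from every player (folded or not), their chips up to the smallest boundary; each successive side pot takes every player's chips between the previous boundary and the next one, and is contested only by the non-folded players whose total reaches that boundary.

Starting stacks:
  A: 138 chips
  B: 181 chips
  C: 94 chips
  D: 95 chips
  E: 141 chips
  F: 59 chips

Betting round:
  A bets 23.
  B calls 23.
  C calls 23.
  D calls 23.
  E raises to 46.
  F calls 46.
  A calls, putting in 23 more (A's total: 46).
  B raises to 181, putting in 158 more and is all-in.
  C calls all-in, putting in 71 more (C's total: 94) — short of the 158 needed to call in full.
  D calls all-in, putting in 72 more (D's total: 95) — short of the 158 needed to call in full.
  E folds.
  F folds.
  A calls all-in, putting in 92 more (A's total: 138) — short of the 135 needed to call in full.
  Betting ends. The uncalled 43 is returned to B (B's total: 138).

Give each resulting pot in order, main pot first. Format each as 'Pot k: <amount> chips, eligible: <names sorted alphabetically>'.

Contributions (after 43 returned to B): A=138, B=138, C=94, D=95, E=46, F=46
Folded: E, F
Pot levels (distinct totals of non-folded players): 94, 95, 138
Layer 1-94: A 94 + B 94 + C 94 + D 94 + E 46 + F 46 = 468 chips; eligible A, B, C, D
Layer 95-95: 1 each from A, B, D = 1*3 = 3 chips; eligible A, B, D
Layer 96-138: 43 each from A, B = 43*2 = 86 chips; eligible A, B

Pot 1: 468 chips, eligible: A, B, C, D
Pot 2: 3 chips, eligible: A, B, D
Pot 3: 86 chips, eligible: A, B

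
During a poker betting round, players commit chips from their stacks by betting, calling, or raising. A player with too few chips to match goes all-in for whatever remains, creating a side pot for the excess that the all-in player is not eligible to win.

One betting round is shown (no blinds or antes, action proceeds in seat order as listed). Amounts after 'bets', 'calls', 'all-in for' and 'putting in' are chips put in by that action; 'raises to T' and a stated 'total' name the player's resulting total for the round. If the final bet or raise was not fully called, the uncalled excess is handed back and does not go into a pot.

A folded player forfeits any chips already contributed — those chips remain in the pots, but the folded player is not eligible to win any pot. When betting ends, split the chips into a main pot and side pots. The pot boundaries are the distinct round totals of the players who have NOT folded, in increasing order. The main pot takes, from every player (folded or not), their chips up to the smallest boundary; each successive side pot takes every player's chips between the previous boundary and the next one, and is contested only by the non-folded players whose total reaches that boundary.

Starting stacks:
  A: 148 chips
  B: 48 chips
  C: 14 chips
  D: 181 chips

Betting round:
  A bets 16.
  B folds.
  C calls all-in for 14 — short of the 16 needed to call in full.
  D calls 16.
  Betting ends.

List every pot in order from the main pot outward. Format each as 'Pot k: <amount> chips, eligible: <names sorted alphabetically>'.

Contributions: A=16, C=14, D=16
Folded: B
Pot levels (distinct totals of non-folded players): 14, 16
Layer 1-14: 14 each from A, C, D = 14*3 = 42 chips; eligible A, C, D
Layer 15-16: 2 each from A, D = 2*2 = 4 chips; eligible A, D

Pot 1: 42 chips, eligible: A, C, D
Pot 2: 4 chips, eligible: A, D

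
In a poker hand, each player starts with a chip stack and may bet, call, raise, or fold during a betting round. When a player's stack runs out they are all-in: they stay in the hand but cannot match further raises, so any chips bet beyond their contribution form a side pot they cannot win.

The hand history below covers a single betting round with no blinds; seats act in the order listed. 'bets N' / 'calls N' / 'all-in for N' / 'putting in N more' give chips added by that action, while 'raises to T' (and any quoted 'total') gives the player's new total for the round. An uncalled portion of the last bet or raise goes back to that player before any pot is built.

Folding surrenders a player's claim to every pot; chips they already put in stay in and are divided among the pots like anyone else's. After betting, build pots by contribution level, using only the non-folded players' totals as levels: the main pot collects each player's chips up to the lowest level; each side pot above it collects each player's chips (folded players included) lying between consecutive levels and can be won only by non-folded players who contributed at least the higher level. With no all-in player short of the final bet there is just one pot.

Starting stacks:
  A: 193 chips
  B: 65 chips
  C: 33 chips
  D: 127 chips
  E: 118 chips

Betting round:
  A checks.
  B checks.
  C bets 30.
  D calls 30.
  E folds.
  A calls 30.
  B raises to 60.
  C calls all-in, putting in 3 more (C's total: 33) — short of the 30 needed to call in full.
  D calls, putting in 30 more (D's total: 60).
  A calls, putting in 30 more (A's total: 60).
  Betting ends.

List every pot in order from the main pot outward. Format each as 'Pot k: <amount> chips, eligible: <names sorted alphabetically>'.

Pot 1: 132 chips, eligible: A, B, C, D
Pot 2: 81 chips, eligible: A, B, D

Derivation:
Contributions: A=60, B=60, C=33, D=60
Folded: E
Pot levels (distinct totals of non-folded players): 33, 60
Layer 1-33: 33 each from A, B, C, D = 33*4 = 132 chips; eligible A, B, C, D
Layer 34-60: 27 each from A, B, D = 27*3 = 81 chips; eligible A, B, D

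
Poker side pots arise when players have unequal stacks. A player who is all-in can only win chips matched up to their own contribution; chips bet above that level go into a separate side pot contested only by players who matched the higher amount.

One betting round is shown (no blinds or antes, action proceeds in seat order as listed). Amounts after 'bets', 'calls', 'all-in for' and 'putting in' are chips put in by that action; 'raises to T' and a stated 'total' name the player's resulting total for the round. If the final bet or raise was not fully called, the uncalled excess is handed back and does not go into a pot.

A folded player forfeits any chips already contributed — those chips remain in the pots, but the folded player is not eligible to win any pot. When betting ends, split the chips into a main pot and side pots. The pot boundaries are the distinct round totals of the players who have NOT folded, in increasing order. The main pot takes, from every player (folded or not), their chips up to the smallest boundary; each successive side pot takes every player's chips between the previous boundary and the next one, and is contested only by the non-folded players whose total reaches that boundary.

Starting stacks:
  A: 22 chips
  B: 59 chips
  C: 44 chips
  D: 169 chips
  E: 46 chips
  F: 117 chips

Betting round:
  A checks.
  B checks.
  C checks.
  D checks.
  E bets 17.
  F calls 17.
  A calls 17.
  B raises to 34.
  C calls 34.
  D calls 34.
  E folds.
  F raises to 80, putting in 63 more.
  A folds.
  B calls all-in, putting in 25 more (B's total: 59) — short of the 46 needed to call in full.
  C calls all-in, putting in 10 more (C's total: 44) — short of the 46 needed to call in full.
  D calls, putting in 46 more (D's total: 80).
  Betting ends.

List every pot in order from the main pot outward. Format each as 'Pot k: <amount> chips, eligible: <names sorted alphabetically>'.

Contributions: A=17, B=59, C=44, D=80, E=17, F=80
Folded: A, E
Pot levels (distinct totals of non-folded players): 44, 59, 80
Layer 1-44: A 17 + B 44 + C 44 + D 44 + E 17 + F 44 = 210 chips; eligible B, C, D, F
Layer 45-59: 15 each from B, D, F = 15*3 = 45 chips; eligible B, D, F
Layer 60-80: 21 each from D, F = 21*2 = 42 chips; eligible D, F

Pot 1: 210 chips, eligible: B, C, D, F
Pot 2: 45 chips, eligible: B, D, F
Pot 3: 42 chips, eligible: D, F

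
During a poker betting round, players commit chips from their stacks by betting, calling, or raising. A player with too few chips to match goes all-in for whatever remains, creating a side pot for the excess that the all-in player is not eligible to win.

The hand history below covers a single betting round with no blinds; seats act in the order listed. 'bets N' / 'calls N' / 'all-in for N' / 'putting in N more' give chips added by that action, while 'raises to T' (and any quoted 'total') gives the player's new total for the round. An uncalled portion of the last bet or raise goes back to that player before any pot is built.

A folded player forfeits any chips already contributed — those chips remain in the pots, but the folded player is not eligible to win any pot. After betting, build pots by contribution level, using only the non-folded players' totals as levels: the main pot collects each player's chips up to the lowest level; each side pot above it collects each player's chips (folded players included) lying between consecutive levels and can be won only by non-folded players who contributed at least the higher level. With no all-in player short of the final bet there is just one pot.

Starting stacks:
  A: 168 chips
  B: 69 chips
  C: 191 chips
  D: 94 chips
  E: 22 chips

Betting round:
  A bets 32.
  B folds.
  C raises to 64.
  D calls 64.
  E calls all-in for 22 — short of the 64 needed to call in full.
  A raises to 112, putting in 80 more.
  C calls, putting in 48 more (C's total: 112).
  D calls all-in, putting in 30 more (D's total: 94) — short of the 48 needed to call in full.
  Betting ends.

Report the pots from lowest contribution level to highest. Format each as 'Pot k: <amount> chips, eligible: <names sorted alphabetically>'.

Pot 1: 88 chips, eligible: A, C, D, E
Pot 2: 216 chips, eligible: A, C, D
Pot 3: 36 chips, eligible: A, C

Derivation:
Contributions: A=112, C=112, D=94, E=22
Folded: B
Pot levels (distinct totals of non-folded players): 22, 94, 112
Layer 1-22: 22 each from A, C, D, E = 22*4 = 88 chips; eligible A, C, D, E
Layer 23-94: 72 each from A, C, D = 72*3 = 216 chips; eligible A, C, D
Layer 95-112: 18 each from A, C = 18*2 = 36 chips; eligible A, C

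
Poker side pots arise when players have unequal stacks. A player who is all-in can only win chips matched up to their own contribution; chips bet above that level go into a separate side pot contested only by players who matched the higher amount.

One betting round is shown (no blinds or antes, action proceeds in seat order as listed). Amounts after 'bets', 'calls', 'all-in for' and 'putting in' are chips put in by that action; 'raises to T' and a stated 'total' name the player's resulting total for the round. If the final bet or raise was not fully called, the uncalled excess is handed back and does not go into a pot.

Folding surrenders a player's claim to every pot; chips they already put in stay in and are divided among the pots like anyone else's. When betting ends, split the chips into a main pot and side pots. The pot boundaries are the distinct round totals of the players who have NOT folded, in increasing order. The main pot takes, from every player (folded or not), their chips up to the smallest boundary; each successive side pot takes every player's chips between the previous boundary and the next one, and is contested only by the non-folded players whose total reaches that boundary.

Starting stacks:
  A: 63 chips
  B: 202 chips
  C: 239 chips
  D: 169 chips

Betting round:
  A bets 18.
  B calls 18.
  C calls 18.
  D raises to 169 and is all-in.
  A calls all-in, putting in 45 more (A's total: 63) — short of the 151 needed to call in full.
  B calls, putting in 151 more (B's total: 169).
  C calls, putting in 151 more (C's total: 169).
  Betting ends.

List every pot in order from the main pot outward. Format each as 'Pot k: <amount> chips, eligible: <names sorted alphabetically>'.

Contributions: A=63, B=169, C=169, D=169
Pot levels (distinct totals of non-folded players): 63, 169
Layer 1-63: 63 each from A, B, C, D = 63*4 = 252 chips; eligible A, B, C, D
Layer 64-169: 106 each from B, C, D = 106*3 = 318 chips; eligible B, C, D

Pot 1: 252 chips, eligible: A, B, C, D
Pot 2: 318 chips, eligible: B, C, D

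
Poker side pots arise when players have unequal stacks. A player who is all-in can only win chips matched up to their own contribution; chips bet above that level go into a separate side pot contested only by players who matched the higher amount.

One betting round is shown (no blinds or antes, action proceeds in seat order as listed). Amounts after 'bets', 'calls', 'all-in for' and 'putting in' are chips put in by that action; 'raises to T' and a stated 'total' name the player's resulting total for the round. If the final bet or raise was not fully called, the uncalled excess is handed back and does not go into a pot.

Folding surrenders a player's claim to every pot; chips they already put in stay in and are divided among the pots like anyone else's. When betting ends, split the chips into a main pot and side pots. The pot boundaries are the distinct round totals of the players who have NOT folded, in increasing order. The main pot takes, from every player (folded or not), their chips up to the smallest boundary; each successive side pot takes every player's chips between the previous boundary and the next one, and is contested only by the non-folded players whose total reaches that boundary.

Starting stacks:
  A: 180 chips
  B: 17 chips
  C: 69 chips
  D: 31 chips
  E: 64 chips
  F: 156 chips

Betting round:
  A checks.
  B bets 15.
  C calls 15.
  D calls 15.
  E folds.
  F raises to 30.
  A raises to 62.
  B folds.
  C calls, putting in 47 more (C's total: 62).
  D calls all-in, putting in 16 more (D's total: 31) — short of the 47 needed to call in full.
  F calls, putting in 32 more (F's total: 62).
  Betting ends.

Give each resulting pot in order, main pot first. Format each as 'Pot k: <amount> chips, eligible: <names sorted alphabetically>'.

Contributions: A=62, B=15, C=62, D=31, F=62
Folded: B, E
Pot levels (distinct totals of non-folded players): 31, 62
Layer 1-31: A 31 + B 15 + C 31 + D 31 + F 31 = 139 chips; eligible A, C, D, F
Layer 32-62: 31 each from A, C, F = 31*3 = 93 chips; eligible A, C, F

Pot 1: 139 chips, eligible: A, C, D, F
Pot 2: 93 chips, eligible: A, C, F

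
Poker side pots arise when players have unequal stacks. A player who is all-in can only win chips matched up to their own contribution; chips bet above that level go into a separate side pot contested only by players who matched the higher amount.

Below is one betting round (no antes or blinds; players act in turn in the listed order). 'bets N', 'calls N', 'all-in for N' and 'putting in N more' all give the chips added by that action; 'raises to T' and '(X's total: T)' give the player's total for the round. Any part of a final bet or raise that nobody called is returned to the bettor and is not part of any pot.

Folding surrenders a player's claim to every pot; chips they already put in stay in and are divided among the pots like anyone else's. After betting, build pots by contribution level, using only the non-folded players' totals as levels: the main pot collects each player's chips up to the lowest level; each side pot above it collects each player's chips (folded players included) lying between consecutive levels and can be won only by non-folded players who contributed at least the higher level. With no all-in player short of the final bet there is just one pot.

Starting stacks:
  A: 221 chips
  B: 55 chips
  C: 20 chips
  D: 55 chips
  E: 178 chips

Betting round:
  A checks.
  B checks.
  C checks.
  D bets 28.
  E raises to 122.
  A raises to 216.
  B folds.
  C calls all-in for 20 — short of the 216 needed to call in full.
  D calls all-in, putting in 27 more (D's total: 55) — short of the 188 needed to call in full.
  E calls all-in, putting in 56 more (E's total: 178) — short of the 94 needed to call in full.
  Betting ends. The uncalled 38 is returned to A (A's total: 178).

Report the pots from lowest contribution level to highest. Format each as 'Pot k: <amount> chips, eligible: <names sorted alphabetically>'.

Pot 1: 80 chips, eligible: A, C, D, E
Pot 2: 105 chips, eligible: A, D, E
Pot 3: 246 chips, eligible: A, E

Derivation:
Contributions (after 38 returned to A): A=178, C=20, D=55, E=178
Folded: B
Pot levels (distinct totals of non-folded players): 20, 55, 178
Layer 1-20: 20 each from A, C, D, E = 20*4 = 80 chips; eligible A, C, D, E
Layer 21-55: 35 each from A, D, E = 35*3 = 105 chips; eligible A, D, E
Layer 56-178: 123 each from A, E = 123*2 = 246 chips; eligible A, E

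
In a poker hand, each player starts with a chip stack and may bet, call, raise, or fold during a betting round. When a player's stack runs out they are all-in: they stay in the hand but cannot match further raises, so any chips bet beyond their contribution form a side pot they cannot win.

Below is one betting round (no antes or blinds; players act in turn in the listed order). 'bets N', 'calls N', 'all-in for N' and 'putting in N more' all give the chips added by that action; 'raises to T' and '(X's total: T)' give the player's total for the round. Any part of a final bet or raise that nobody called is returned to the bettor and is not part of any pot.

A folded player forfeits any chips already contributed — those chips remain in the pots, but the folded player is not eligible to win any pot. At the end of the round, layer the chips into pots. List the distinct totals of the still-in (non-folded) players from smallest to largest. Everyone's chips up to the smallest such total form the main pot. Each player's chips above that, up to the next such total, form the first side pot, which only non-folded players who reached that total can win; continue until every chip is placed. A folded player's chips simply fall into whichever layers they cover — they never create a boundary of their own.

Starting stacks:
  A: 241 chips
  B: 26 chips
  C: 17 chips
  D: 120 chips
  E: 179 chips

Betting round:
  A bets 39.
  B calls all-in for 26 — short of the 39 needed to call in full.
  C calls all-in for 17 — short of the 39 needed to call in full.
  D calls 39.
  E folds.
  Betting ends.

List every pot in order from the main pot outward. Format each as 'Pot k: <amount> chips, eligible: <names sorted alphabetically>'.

Contributions: A=39, B=26, C=17, D=39
Folded: E
Pot levels (distinct totals of non-folded players): 17, 26, 39
Layer 1-17: 17 each from A, B, C, D = 17*4 = 68 chips; eligible A, B, C, D
Layer 18-26: 9 each from A, B, D = 9*3 = 27 chips; eligible A, B, D
Layer 27-39: 13 each from A, D = 13*2 = 26 chips; eligible A, D

Pot 1: 68 chips, eligible: A, B, C, D
Pot 2: 27 chips, eligible: A, B, D
Pot 3: 26 chips, eligible: A, D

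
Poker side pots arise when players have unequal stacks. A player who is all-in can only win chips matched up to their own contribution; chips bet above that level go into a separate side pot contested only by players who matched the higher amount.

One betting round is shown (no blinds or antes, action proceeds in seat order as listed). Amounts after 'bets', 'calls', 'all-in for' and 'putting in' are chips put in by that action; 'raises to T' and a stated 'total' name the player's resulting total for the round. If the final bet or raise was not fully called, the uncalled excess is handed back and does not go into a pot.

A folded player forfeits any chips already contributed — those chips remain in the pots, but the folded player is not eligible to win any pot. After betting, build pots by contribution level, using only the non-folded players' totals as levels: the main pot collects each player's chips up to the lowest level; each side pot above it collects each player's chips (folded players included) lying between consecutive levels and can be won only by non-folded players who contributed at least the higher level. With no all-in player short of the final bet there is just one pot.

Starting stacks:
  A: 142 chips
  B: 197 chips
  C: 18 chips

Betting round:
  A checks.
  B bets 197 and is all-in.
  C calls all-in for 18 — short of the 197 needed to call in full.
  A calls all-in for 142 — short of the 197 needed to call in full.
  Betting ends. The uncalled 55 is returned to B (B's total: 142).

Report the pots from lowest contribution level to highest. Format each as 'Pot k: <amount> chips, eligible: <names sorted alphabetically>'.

Pot 1: 54 chips, eligible: A, B, C
Pot 2: 248 chips, eligible: A, B

Derivation:
Contributions (after 55 returned to B): A=142, B=142, C=18
Pot levels (distinct totals of non-folded players): 18, 142
Layer 1-18: 18 each from A, B, C = 18*3 = 54 chips; eligible A, B, C
Layer 19-142: 124 each from A, B = 124*2 = 248 chips; eligible A, B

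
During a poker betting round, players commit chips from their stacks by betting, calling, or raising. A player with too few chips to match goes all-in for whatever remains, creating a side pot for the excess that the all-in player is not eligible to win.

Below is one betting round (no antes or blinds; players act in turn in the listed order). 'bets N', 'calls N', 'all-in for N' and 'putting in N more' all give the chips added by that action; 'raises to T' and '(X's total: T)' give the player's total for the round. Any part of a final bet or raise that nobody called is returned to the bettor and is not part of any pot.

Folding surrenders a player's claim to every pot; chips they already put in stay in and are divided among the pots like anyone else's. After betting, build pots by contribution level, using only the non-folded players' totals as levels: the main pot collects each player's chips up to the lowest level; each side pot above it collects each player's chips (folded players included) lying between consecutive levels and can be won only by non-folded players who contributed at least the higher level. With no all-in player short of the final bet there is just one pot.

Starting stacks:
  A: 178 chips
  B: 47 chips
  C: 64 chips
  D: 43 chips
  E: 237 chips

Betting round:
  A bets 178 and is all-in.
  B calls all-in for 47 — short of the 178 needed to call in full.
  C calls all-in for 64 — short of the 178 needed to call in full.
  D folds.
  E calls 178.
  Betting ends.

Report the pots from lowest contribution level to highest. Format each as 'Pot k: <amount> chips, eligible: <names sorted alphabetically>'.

Pot 1: 188 chips, eligible: A, B, C, E
Pot 2: 51 chips, eligible: A, C, E
Pot 3: 228 chips, eligible: A, E

Derivation:
Contributions: A=178, B=47, C=64, E=178
Folded: D
Pot levels (distinct totals of non-folded players): 47, 64, 178
Layer 1-47: 47 each from A, B, C, E = 47*4 = 188 chips; eligible A, B, C, E
Layer 48-64: 17 each from A, C, E = 17*3 = 51 chips; eligible A, C, E
Layer 65-178: 114 each from A, E = 114*2 = 228 chips; eligible A, E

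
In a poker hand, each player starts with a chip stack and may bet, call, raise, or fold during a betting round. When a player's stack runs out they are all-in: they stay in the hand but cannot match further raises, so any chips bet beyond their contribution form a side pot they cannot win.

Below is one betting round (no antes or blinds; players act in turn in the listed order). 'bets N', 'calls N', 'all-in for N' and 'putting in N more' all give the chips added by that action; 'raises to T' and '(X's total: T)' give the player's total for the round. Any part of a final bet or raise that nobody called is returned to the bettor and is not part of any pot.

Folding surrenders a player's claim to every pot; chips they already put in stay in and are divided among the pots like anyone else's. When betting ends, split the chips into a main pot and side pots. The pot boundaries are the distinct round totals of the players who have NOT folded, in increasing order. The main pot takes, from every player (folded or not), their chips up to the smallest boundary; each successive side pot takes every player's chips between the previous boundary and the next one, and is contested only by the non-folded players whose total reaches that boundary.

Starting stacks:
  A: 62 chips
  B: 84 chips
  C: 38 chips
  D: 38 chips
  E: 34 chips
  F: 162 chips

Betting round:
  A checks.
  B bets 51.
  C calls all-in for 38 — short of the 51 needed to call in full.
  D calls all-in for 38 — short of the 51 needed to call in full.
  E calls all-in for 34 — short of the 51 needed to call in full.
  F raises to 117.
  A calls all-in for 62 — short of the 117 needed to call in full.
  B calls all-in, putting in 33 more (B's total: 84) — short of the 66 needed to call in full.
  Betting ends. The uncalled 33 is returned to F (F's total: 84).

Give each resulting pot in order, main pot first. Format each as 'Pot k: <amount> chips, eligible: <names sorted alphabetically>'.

Pot 1: 204 chips, eligible: A, B, C, D, E, F
Pot 2: 20 chips, eligible: A, B, C, D, F
Pot 3: 72 chips, eligible: A, B, F
Pot 4: 44 chips, eligible: B, F

Derivation:
Contributions (after 33 returned to F): A=62, B=84, C=38, D=38, E=34, F=84
Pot levels (distinct totals of non-folded players): 34, 38, 62, 84
Layer 1-34: 34 each from A, B, C, D, E, F = 34*6 = 204 chips; eligible A, B, C, D, E, F
Layer 35-38: 4 each from A, B, C, D, F = 4*5 = 20 chips; eligible A, B, C, D, F
Layer 39-62: 24 each from A, B, F = 24*3 = 72 chips; eligible A, B, F
Layer 63-84: 22 each from B, F = 22*2 = 44 chips; eligible B, F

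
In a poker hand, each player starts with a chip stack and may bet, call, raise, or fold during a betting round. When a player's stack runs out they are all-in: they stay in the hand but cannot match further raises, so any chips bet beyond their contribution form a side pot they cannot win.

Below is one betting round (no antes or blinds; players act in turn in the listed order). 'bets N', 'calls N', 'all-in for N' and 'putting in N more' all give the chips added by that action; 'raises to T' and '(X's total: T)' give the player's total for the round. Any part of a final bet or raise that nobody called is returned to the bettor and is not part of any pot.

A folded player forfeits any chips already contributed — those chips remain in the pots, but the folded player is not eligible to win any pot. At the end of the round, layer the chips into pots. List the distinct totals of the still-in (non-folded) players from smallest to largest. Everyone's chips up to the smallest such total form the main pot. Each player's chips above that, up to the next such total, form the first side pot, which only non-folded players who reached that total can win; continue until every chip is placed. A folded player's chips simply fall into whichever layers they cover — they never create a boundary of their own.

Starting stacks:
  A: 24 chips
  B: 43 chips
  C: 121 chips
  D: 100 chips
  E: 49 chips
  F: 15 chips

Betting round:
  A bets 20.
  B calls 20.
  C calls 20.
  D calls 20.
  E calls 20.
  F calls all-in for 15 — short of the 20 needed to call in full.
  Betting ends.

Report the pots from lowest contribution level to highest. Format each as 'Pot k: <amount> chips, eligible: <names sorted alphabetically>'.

Contributions: A=20, B=20, C=20, D=20, E=20, F=15
Pot levels (distinct totals of non-folded players): 15, 20
Layer 1-15: 15 each from A, B, C, D, E, F = 15*6 = 90 chips; eligible A, B, C, D, E, F
Layer 16-20: 5 each from A, B, C, D, E = 5*5 = 25 chips; eligible A, B, C, D, E

Pot 1: 90 chips, eligible: A, B, C, D, E, F
Pot 2: 25 chips, eligible: A, B, C, D, E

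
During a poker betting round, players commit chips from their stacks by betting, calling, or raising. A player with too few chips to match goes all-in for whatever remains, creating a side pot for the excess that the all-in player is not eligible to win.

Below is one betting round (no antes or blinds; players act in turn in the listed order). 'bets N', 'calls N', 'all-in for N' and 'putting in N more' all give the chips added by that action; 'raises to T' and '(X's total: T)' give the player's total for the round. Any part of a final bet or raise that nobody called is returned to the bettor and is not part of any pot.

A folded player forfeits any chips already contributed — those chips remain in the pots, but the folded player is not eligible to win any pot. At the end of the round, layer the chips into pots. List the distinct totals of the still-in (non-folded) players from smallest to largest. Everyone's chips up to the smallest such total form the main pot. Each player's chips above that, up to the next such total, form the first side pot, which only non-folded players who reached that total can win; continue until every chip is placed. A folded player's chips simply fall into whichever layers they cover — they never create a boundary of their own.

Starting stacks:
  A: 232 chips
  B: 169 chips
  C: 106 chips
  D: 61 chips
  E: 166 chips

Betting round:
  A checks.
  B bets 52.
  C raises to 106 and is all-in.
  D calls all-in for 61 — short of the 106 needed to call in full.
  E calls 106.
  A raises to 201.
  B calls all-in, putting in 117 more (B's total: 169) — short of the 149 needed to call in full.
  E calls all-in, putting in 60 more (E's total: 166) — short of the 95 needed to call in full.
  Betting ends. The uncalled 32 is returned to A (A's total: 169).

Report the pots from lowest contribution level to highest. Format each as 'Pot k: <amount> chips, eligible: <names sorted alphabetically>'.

Contributions (after 32 returned to A): A=169, B=169, C=106, D=61, E=166
Pot levels (distinct totals of non-folded players): 61, 106, 166, 169
Layer 1-61: 61 each from A, B, C, D, E = 61*5 = 305 chips; eligible A, B, C, D, E
Layer 62-106: 45 each from A, B, C, E = 45*4 = 180 chips; eligible A, B, C, E
Layer 107-166: 60 each from A, B, E = 60*3 = 180 chips; eligible A, B, E
Layer 167-169: 3 each from A, B = 3*2 = 6 chips; eligible A, B

Pot 1: 305 chips, eligible: A, B, C, D, E
Pot 2: 180 chips, eligible: A, B, C, E
Pot 3: 180 chips, eligible: A, B, E
Pot 4: 6 chips, eligible: A, B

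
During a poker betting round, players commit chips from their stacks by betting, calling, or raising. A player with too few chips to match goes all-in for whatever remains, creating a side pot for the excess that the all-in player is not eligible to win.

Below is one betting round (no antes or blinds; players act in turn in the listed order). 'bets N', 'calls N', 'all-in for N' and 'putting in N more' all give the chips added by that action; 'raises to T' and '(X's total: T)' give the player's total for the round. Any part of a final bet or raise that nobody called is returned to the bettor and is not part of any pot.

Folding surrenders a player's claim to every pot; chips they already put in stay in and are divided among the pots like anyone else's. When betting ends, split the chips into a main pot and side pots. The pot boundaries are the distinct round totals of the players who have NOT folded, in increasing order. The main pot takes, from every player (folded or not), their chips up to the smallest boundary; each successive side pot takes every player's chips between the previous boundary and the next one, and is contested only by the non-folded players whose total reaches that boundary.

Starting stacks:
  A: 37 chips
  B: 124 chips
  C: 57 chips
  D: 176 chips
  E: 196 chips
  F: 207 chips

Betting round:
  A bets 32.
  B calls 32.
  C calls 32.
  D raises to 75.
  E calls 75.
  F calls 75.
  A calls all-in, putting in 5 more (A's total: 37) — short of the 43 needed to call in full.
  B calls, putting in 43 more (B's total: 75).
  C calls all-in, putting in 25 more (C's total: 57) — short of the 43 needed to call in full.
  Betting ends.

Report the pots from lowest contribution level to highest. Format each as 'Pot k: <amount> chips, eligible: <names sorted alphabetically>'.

Contributions: A=37, B=75, C=57, D=75, E=75, F=75
Pot levels (distinct totals of non-folded players): 37, 57, 75
Layer 1-37: 37 each from A, B, C, D, E, F = 37*6 = 222 chips; eligible A, B, C, D, E, F
Layer 38-57: 20 each from B, C, D, E, F = 20*5 = 100 chips; eligible B, C, D, E, F
Layer 58-75: 18 each from B, D, E, F = 18*4 = 72 chips; eligible B, D, E, F

Pot 1: 222 chips, eligible: A, B, C, D, E, F
Pot 2: 100 chips, eligible: B, C, D, E, F
Pot 3: 72 chips, eligible: B, D, E, F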